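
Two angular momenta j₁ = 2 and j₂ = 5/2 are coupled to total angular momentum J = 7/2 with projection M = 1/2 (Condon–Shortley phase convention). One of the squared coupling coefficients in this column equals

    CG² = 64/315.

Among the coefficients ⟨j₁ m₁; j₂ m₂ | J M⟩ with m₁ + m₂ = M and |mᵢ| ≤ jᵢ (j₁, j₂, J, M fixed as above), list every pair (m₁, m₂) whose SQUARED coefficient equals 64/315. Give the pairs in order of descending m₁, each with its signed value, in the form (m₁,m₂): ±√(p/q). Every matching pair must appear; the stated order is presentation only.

(2,-3/2): +√(64/315)

Admissible pairs with m₁+m₂ = M = 1/2: (-2,5/2), (-1,3/2), (0,1/2), (1,-1/2), (2,-3/2)
  (m₁,m₂)=(2,-3/2): CG² = 64/315, CG = +√(64/315)   ← matches the target
  (m₁,m₂)=(1,-1/2): CG² = 14/45, CG = +√(14/45)
  (m₁,m₂)=(0,1/2): CG² = 4/105, CG = −√(4/105)
  (m₁,m₂)=(-1,3/2): CG² = 121/315, CG = −√(121/315)
  (m₁,m₂)=(-2,5/2): CG² = 4/63, CG = −√(4/63)
Pairs with CG² = 64/315: (2,-3/2): +√(64/315)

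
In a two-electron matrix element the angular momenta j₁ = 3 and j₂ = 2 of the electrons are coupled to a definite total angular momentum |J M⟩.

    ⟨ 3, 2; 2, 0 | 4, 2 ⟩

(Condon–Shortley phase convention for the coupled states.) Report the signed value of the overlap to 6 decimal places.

triangle: 1!*5!*3!/10! = 720/3628800
(j±m)!: 5!*1!*2!*2!*6!*2! = 691200
prefactor² = (2J+1)*Δ*N² = 8640/7
  k=0: +1/(0!*1!*1!*2!*4!*1!) = 1/48
  k=1: −1/(1!*0!*0!*1!*5!*2!) = -1/240
Σ = 1/60  ⇒  CG² = 8640/7*(1/60)² = 12/35
CG = +√(12/35) = +0.585540

+0.585540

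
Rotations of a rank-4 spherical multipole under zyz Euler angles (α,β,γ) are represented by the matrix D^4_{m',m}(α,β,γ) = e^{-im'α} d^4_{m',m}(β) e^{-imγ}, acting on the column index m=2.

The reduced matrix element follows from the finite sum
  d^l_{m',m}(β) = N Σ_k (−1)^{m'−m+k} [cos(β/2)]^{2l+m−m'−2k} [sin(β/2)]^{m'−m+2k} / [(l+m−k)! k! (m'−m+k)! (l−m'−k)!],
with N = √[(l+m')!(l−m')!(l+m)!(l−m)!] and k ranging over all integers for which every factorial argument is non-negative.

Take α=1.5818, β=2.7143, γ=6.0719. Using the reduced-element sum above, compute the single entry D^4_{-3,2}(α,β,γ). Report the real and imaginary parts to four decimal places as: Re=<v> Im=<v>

Re=-0.2552 Im=0.5208

Split into d^4_{-3,2}(β=2.7143) × two z-phases.
Half-angle: c=0.212025, s=0.977264. N=√(1·5040·720·2)=2693.993318
The bounds max(0,m−m')=5 and min(l+m,l−m')=6 give 2 terms
  k=5: (−1)^0·2693.9933/(240)·0.2120^3·0.9773^5 = +0.095369
  k=6: (−1)^1·2693.9933/(720)·0.2120^1·0.9773^7 = -0.675359
d^4_{-3,2}(2.7143) = +0.095369 -0.675359 = -0.579991
Attach z-rotation phases: D = e^{-i(-3)(1.5818)}·(-0.579991)·e^{-i(2)(6.0719)} = -0.255187+0.520835i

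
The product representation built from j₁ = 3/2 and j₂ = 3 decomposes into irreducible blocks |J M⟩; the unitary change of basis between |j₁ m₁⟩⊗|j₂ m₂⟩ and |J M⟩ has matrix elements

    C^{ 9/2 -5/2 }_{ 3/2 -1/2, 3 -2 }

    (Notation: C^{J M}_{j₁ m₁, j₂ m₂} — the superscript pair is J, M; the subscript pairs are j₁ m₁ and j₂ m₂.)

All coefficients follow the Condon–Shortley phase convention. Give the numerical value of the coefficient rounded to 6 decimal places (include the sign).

+0.707107  (= +√(1/2))

√[10·0!3!6!/10! · 1!2!1!5!2!7!] = √(28800)
  +(−1)^0/∏(0,0,2,1,1,5)! = 1/240  (running 1/240)
⟨..|..⟩ = √(28800)·(1/240) = +0.707107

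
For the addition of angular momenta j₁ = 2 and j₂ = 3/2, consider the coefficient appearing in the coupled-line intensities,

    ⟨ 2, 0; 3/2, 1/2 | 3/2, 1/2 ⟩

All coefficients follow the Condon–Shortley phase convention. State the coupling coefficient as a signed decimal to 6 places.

triangle: 2!·2!·1!/6! = 4/720
(j±m)!: 2!·2!·2!·1!·2!·1! = 16
prefactor² = (2J+1)·Δ·N² = 16/45
  k=1: −1/(1!·1!·1!·1!·1!·0!) = -1
  k=2: +1/(2!·0!·0!·0!·2!·1!) = 1/4
Σ = -3/4  ⇒  CG² = 16/45·(-3/4)² = 1/5
CG = −√(1/5) = -0.447214

−√(1/5) ≈ -0.447214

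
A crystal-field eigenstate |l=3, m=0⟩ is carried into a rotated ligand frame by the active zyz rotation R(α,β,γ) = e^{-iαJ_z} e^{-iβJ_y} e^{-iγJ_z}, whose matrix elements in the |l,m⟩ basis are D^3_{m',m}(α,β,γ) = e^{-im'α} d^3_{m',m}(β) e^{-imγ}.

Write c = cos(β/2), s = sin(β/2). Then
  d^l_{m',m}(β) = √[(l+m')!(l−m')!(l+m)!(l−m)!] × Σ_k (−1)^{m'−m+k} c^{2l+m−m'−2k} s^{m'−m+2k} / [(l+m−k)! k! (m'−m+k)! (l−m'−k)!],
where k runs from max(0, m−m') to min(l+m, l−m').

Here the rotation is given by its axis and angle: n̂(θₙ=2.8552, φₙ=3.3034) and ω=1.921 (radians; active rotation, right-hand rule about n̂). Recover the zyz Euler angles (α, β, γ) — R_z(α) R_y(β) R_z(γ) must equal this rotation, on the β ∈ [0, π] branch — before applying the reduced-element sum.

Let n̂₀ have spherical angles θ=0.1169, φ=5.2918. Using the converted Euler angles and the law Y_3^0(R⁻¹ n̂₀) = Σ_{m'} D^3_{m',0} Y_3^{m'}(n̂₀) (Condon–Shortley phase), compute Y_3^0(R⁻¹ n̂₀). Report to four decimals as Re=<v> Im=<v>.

Re=0.2725 Im=0.0000

Axis–angle → zyz. n̂ = (sinθₙcosφₙ, sinθₙsinφₙ, cosθₙ) = (-0.278804, -0.045510, -0.959269), ω = 1.9210.
R = I cosω + sinω [n̂]ₓ + (1−cosω) n̂n̂ᵀ gives
  R = [-0.238689, +0.918086, +0.316458; -0.884003, -0.340307, +0.320516; +0.401954, -0.203246, +0.892818]
β = atan2(√(R₁₃²+R₂₃²), R₃₃) = 0.467233; α = atan2(R₂₃, R₁₃) mod 2π = 0.791768; γ = atan2(R₃₂, −R₃₁) mod 2π = 3.609746
Need the full column D^3_{m',0} for m'=−3..3 at α=0.7918, β=0.4672, γ=3.6097.
cos(β/2)=0.972836, sin(β/2)=0.231497
d^3_{-3,0}: single k=3 term ⇒ +0.051082;  D = -0.036804+0.035424i
d^3_{-2,0}: k∈[2..3] ⇒ +0.262912 -0.014888 = +0.248025;  D = -0.003160+0.248004i
d^3_{-1,0}: k∈[1..3] ⇒ +0.698769 -0.118705 +0.002241 = +0.582305;  D = +0.409121+0.414366i
d^3_{0,0}: k∈[0..3] ⇒ +0.847689 -0.432009 +0.024463 -0.000154 = +0.439989;  D = +0.439989+0.000000i
d^3_{1,0}: k∈[0..2] ⇒ -0.698769 +0.118705 -0.002241 = -0.582305;  D = -0.409121+0.414366i
d^3_{2,0}: k∈[0..1] ⇒ +0.262912 -0.014888 = +0.248025;  D = -0.003160-0.248004i
d^3_{3,0}: single k=0 term ⇒ -0.051082;  D = +0.036804+0.035424i
Y_3^{m'}(θ=0.1169,φ=5.2918) and Σ D·Y over m':
  (-0.0368+0.0354i)·(-0.0007+0.0001i)  (-0.0032+0.2480i)·(-0.0055+0.0127i)  (+0.4091+0.4144i)·(+0.0812+0.1240i)  (+0.4400+0.0000i)·(+0.7160+0.0000i)  (-0.4091+0.4144i)·(-0.0812+0.1240i)  (-0.0032-0.2480i)·(-0.0055-0.0127i)  (+0.0368+0.0354i)·(+0.0007+0.0001i)
Y_3^0(R⁻¹ n̂) = +0.272474-0.000000i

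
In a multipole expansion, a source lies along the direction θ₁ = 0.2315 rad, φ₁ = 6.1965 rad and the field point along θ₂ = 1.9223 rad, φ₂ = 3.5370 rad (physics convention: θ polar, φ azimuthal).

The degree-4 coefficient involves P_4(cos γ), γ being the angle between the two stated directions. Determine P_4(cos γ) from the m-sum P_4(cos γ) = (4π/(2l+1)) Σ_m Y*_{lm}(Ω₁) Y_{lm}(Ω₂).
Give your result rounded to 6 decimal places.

-0.327607

Term-by-term m-sum for l=4 (normalisation 4π/9 = 1.396263):
  m=-4: (0.00115 - 0.00042j) × (-0.00372 - 0.34381j) = -0.00015 - 0.00039j  (running Σ = -0.00015 - 0.00039j)
  m=-3: (0.01422 - 0.00378j) × (0.13380 - 0.33060j) = 0.00065 - 0.00521j  (running Σ = 0.00050 - 0.00560j)
  m=-2: (0.09768 - 0.01711j) × (-0.03528 + 0.03567j) = -0.00284 + 0.00409j  (running Σ = -0.00233 - 0.00151j)
  m=-1: (0.38222 - 0.03322j) × (-0.30627 + 0.12783j) = -0.11282 + 0.05903j  (running Σ = -0.11515 + 0.05752j)
  m=0: (0.63380 + 0.00000j) × (-0.00683 + 0.00000j) = -0.00433 + 0.00000j  (running Σ = -0.11948 + 0.05752j)
  m=1: (-0.38222 - 0.03322j) × (0.30627 + 0.12783j) = -0.11282 - 0.05903j  (running Σ = -0.23230 - 0.00151j)
  m=2: (0.09768 + 0.01711j) × (-0.03528 - 0.03567j) = -0.00284 - 0.00409j  (running Σ = -0.23514 - 0.00560j)
  m=3: (-0.01422 - 0.00378j) × (-0.13380 - 0.33060j) = 0.00065 + 0.00521j  (running Σ = -0.23448 - 0.00039j)
  m=4: (0.00115 + 0.00042j) × (-0.00372 + 0.34381j) = -0.00015 + 0.00039j  (running Σ = -0.23463 + 0.00000j)
Accumulated sum -0.23463 + 0.00000j; after 4π/(2l+1) scaling, -0.32761 + 0.00000j ⇒ P_4 = -0.327607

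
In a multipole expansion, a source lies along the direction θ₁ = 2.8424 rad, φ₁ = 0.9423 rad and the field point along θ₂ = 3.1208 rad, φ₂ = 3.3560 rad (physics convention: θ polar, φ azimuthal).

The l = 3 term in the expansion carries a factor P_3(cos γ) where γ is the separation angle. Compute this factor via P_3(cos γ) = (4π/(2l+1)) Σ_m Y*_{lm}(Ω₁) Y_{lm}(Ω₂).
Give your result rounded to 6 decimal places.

0.722620

Term-by-term m-sum for l=3 (normalisation 4π/7 = 1.795196):
  m=-3: (-0.010159, 0.003307) × (-0.000003, 0.000002) = (0.000000, -0.000000)  (running Σ = (0.000000, -0.000000))
  m=-2: (0.026189, -0.080699) × (-0.000402, 0.000184) = (0.000004, 0.000037)  (running Σ = (0.000004, 0.000037))
  m=-1: (0.199690, 0.274747) × (-0.026248, 0.005716) = (-0.006812, -0.006070)  (running Σ = (-0.006807, -0.006033))
  m=0: (-0.558295, -0.000000) × (-0.745385, 0.000000) = (0.416145, 0.000000)  (running Σ = (0.409337, -0.006033))
  m=1: (-0.199690, 0.274747) × (0.026248, 0.005716) = (-0.006812, 0.006070)  (running Σ = (0.402526, 0.000037))
  m=2: (0.026189, 0.080699) × (-0.000402, -0.000184) = (0.000004, -0.000037)  (running Σ = (0.402530, -0.000000))
  m=3: (0.010159, 0.003307) × (0.000003, 0.000002) = (0.000000, 0.000000)  (running Σ = (0.402530, -0.000000))
Total Σ_m = (0.402530, -0.000000). Multiply by 1.795196: (0.722620, -0.000000). P_3(cos γ) = 0.722620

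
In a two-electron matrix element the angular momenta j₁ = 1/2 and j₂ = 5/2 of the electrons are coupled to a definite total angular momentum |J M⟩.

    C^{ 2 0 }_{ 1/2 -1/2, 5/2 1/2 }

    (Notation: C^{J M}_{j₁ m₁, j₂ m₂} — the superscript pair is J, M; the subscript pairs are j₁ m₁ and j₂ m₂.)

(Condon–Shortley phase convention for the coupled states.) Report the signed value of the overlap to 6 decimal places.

√[5·1!0!4!/6! · 0!1!3!2!2!2!] = √(8)
  +(−1)^1/∏(1,0,0,2,0,2)! = -1/4  (running -1/4)
⟨..|..⟩ = √(8)·(-1/4) = -0.707107

-0.707107  (= −√(1/2))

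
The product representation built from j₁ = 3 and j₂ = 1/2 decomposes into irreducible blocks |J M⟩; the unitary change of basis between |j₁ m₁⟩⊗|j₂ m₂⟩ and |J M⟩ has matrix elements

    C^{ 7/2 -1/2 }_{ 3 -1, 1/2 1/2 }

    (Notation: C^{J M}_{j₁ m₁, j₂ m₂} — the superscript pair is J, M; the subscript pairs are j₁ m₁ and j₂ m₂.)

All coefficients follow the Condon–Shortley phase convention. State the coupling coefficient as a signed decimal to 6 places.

j₁+j₂−J=0  J+j₁−j₂=6  J−j₁+j₂=1  j₁+j₂+J+1=8
(j₁±m₁, j₂±m₂, J±M) = (2,4,1,0,3,4)
P² = 6912/7
sum k=0..0:
  [0] +1/48 = 1/48
S = 1/48
C² = P²·S² = 3/7 ; C = +0.654654

+√(3/7) = +0.654654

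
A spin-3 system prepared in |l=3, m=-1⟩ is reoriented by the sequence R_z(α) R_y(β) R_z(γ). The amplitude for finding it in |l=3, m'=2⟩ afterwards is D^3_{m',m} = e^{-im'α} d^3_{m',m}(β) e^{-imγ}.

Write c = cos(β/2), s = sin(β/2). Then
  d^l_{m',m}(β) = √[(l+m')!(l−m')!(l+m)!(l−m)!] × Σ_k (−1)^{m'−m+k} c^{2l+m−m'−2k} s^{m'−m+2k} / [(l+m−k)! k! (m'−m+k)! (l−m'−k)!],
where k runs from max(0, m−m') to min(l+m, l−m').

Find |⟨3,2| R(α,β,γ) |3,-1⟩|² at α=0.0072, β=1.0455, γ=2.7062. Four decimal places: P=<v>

Split into d^3_{2,-1}(β=1.0455) × two z-phases.
Half-angle: c=0.866449, s=0.499265. N=√(120·1·2·24)=75.894664
Admissible k: 0..1 (factorial args all ≥0)
  k=0: (−1)^3·75.8947/(12)·0.8664^3·0.4993^3 = -0.511979
  k=1: (−1)^4·75.8947/(24)·0.8664^1·0.4993^5 = +0.084996
d^3_{2,-1}(1.0455) = -0.511979 +0.084996 = -0.426984
|D^3_{2,-1}|² = |d^3_{2,-1}(β)|² = (-0.426984)² = 0.182315 (the z-rotation phases have unit modulus)

P=0.1823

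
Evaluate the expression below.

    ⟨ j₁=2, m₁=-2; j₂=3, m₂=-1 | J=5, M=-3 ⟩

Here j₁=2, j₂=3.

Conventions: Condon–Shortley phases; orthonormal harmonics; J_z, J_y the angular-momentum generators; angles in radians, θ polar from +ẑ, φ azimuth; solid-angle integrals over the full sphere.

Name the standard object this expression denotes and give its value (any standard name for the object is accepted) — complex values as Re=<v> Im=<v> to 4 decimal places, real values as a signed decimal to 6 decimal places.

Clebsch–Gordan coefficient, +√(1/3) ≈ +0.577350

This is a Clebsch–Gordan (vector-coupling) coefficient.
triangle: 0!×4!×6!/11! = 17280/39916800
(j±m)!: 0!×4!×2!×4!×2!×8! = 92897280
prefactor² = (2J+1)×Δ×N² = 442368
  k=0: +1/(0!×0!×4!×2!×0!×4!) = 1/1152
Σ = 1/1152  ⇒  CG² = 442368×(1/1152)² = 1/3
CG = +√(1/3) = +0.577350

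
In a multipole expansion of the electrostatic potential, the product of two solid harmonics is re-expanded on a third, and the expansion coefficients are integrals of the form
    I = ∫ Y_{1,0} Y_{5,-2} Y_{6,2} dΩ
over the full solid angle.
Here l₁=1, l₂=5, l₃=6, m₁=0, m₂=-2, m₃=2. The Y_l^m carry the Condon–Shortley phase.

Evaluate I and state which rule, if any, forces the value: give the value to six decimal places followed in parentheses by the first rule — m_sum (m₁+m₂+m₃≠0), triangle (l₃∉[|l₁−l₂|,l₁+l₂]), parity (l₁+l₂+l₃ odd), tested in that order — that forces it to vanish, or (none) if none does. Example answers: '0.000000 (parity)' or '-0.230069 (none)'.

m-sum 0 ✓  L=12 even ✓  4≤6≤6 ✓
Π(2lᵢ+1) = 3×11×13 = 429
triangle coeff Δ(1,5,6) = 1/858
Σ_t [0,0]: t=0:+1/14400 = 1/14400
(3j)²=6/143 [(1 5 6; 0 0 0)], sign=+1
Σ_t [0,0]: t=0:+1/30240 = 1/30240
(3j)²=16/429 [(1 5 6; 0 -2 2)], sign=+1
⇒ 4πI² = 96/143
I = (+1)√(96/143/(4π)) = 0.23113338
No selection rule forces the value: the integral is nonzero (none).

0.231133 (none)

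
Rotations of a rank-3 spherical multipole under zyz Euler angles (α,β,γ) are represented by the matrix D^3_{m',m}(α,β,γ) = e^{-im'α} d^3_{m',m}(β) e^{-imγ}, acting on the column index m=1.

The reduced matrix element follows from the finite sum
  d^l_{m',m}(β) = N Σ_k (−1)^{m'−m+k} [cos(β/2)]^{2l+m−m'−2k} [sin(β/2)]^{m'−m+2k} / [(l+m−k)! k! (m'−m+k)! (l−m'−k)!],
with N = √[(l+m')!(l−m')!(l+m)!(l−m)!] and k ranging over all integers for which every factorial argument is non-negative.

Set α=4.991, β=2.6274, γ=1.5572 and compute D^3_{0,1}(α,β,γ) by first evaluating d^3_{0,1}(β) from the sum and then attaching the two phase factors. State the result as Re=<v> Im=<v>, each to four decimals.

First d^3_{0,1}(β=2.6274), then the phase factors e^{-i(0)α} and e^{-i(1)γ}:
c=cos(2.627400/2)=0.254273, s=sin(2.627400/2)=0.967132; N=√[6·6·24·2]=41.569219
The bounds max(0,m−m')=1 and min(l+m,l−m')=3 give 3 terms
  k=1: (−1)^0·41.5692/(12)·0.2543^5·0.9671^1 = +0.003561
  k=2: (−1)^1·41.5692/(4)·0.2543^3·0.9671^3 = -0.154551
  k=3: (−1)^2·41.5692/(12)·0.2543^1·0.9671^5 = +0.745283
d^3_{0,1}(2.6274) = +0.003561 -0.154551 +0.745283 = +0.594293
D = (+1.000000+0.000000i)·(+0.594293)·(+0.013596-0.999908i) = +0.008080-0.594238i

Re=0.0081 Im=-0.5942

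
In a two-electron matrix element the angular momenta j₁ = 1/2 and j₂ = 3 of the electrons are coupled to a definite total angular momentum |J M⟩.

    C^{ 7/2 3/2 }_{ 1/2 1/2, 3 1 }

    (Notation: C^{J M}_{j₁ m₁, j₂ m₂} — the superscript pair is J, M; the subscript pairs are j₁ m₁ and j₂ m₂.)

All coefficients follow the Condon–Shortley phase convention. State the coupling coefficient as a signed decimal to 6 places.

+√(5/7) = +0.845154

j₁+j₂−J=0  J+j₁−j₂=1  J−j₁+j₂=6  j₁+j₂+J+1=8
(j₁±m₁, j₂±m₂, J±M) = (1,0,4,2,5,2)
P² = 11520/7
sum k=0..0:
  [0] +1/48 = 1/48
S = 1/48
C² = P²·S² = 5/7 ; C = +0.845154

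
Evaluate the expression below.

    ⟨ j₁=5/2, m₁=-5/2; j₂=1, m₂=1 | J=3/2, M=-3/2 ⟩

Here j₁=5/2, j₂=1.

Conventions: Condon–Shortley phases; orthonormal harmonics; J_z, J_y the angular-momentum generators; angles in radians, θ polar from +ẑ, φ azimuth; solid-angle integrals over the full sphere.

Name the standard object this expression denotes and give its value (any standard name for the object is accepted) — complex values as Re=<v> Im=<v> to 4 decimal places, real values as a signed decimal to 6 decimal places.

This is a Clebsch–Gordan (vector-coupling) coefficient.
√[4·2!3!0!/6! · 0!5!2!0!0!3!] = √(96)
  +(−1)^2/∏(2,0,3,0,0,0)! = 1/12  (running 1/12)
⟨..|..⟩ = √(96)·(1/12) = +0.816497

Clebsch–Gordan coefficient, +√(2/3) ≈ +0.816497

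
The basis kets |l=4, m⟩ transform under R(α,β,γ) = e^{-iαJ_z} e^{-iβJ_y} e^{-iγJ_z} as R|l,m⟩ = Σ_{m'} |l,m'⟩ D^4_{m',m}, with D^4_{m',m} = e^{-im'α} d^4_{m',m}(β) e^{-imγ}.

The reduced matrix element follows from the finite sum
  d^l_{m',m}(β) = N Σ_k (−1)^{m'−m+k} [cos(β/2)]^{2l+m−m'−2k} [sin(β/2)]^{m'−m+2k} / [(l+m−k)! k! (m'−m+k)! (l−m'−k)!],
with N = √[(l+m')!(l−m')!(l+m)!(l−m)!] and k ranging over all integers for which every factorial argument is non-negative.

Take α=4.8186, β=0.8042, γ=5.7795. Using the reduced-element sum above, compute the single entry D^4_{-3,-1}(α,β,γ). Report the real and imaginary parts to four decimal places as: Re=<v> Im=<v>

Re=0.0949 Im=0.5069

Split into d^4_{-3,-1}(β=0.8042) × two z-phases.
c=cos(0.804200/2)=0.920241, s=sin(0.804200/2)=0.391352; N=√[1·5040·6·120]=1904.940944
Admissible k: 2..3 (factorial args all ≥0)
  k=2: (−1)^0·1904.9409/(240)·0.9202^6·0.3914^2 = +0.738269
  k=3: (−1)^1·1904.9409/(144)·0.9202^4·0.3914^4 = -0.222533
d^4_{-3,-1}(0.8042) = +0.738269 -0.222533 = +0.515736
Phases: e^{-i·(-3)·4.8186}=-0.313269+0.949665i, e^{-i·(-1)·5.7795}=+0.875810-0.482656i ⇒ D=+0.094894+0.506931i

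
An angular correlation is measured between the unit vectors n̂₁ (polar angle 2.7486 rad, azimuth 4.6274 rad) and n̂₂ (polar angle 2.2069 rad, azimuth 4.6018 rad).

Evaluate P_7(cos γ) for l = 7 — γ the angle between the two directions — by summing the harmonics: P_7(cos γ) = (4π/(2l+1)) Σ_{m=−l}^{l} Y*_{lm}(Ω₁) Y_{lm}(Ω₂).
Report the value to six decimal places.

Addition theorem: P_7(cos γ) = (4π/15) Σ_m Y*_{lm}(Ω₁) Y_{lm}(Ω₂), m = −7…7:
  term(m=-7) = 0.00006 + 0.00001j   from Y*(Ω₁)=0.00034 + 0.00050j, Y(Ω₂)=0.07619 - 0.07793j
  term(m=-6) = 0.00162 + 0.00025j   from Y*(Ω₁)=0.00476 - 0.00266j, Y(Ω₂)=0.23726 + 0.18548j
  term(m=-5) = 0.01342 + 0.00173j   from Y*(Ω₁)=-0.01258 - 0.02779j, Y(Ω₂)=-0.23289 + 0.37735j
  term(m=-4) = 0.03403 + 0.00350j   from Y*(Ω₁)=-0.11125 + 0.03935j, Y(Ω₂)=-0.26196 - 0.12408j
  term(m=-3) = -0.04499 - 0.00346j   from Y*(Ω₁)=0.07963 + 0.30551j, Y(Ω₂)=-0.04655 + 0.13513j
  term(m=-2) = -0.19332 - 0.00991j   from Y*(Ω₁)=0.52779 - 0.09059j, Y(Ω₂)=-0.35267 - 0.07930j
  term(m=-1) = -0.00311 - 0.00008j   from Y*(Ω₁)=-0.03390 - 0.39791j, Y(Ω₂)=0.00086 - 0.00773j
  term(m=+0) = -0.09486 + 0.00000j   from Y*(Ω₁)=0.26840 + 0.00000j, Y(Ω₂)=-0.35343 + 0.00000j
  term(m=+1) = -0.00311 + 0.00008j   from Y*(Ω₁)=0.03390 - 0.39791j, Y(Ω₂)=-0.00086 - 0.00773j
  term(m=+2) = -0.19332 + 0.00991j   from Y*(Ω₁)=0.52779 + 0.09059j, Y(Ω₂)=-0.35267 + 0.07930j
  term(m=+3) = -0.04499 + 0.00346j   from Y*(Ω₁)=-0.07963 + 0.30551j, Y(Ω₂)=0.04655 + 0.13513j
  term(m=+4) = 0.03403 - 0.00350j   from Y*(Ω₁)=-0.11125 - 0.03935j, Y(Ω₂)=-0.26196 + 0.12408j
  term(m=+5) = 0.01342 - 0.00173j   from Y*(Ω₁)=0.01258 - 0.02779j, Y(Ω₂)=0.23289 + 0.37735j
  term(m=+6) = 0.00162 - 0.00025j   from Y*(Ω₁)=0.00476 + 0.00266j, Y(Ω₂)=0.23726 - 0.18548j
  term(m=+7) = 0.00006 - 0.00001j   from Y*(Ω₁)=-0.00034 + 0.00050j, Y(Ω₂)=-0.07619 - 0.07793j
Total Σ_m = -0.47944 + 0.00000j. Multiply by 0.837758: -0.40165 + 0.00000j. P_7(cos γ) = -0.401652

-0.401652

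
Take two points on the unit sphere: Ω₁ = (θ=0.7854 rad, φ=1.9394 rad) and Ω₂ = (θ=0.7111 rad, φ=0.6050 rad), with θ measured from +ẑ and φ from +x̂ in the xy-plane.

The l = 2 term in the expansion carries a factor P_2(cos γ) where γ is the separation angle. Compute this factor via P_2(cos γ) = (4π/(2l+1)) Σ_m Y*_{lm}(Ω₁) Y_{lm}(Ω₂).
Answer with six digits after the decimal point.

Term-by-term m-sum for l=2 (normalisation 4π/5 = 2.513274):
  m=-2: Y*=-0.14299 - 0.12983j  Y=0.05809 - 0.15395j  product -0.02829 + 0.01447j
  m=-1: Y*=-0.13918 + 0.36033j  Y=0.31421 - 0.21728j  product 0.03456 + 0.14346j
  m=+0: Y*=0.15769 + 0.00000j  Y=0.22774 + 0.00000j  product 0.03591 + 0.00000j
  m=+1: Y*=0.13918 + 0.36033j  Y=-0.31421 - 0.21728j  product 0.03456 - 0.14346j
  m=+2: Y*=-0.14299 + 0.12983j  Y=0.05809 + 0.15395j  product -0.02829 - 0.01447j
Accumulated sum 0.04845 + 0.00000j; after 4π/(2l+1) scaling, 0.12176 + 0.00000j ⇒ P_2 = 0.121756

0.121756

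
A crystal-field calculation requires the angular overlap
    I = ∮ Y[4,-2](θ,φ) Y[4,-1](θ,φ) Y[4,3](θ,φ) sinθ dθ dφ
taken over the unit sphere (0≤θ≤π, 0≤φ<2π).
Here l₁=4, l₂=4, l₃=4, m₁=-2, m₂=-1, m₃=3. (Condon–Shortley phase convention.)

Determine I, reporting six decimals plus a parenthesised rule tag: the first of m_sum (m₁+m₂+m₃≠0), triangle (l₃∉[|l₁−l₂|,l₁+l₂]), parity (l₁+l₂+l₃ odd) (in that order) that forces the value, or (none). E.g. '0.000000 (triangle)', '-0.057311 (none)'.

-0.063661 (none)

m-sum 0 ✓  L=12 even ✓  0≤4≤8 ✓
Π(2lᵢ+1) = 9×9×9 = 729
triangle coeff Δ(4,4,4) = 1/450450
Σ_t [0,4]: t=0:+1/13824 t=1:−1/216 t=2:+1/64 t=3:−1/216 t=4:+1/13824 = 5/768
(3j)²=18/1001 [(4 4 4; 0 0 0)], sign=+1
Σ_t [2,3]: t=2:+1/576 t=3:−1/864 = 1/1728
(3j)²=5/1287 [(4 4 4; -2 -1 3)], sign=-1
⇒ 4πI² = 7290/143143
I = (-1)√(7290/143143/(4π)) = -0.06366105
No selection rule forces the value: the integral is nonzero (none).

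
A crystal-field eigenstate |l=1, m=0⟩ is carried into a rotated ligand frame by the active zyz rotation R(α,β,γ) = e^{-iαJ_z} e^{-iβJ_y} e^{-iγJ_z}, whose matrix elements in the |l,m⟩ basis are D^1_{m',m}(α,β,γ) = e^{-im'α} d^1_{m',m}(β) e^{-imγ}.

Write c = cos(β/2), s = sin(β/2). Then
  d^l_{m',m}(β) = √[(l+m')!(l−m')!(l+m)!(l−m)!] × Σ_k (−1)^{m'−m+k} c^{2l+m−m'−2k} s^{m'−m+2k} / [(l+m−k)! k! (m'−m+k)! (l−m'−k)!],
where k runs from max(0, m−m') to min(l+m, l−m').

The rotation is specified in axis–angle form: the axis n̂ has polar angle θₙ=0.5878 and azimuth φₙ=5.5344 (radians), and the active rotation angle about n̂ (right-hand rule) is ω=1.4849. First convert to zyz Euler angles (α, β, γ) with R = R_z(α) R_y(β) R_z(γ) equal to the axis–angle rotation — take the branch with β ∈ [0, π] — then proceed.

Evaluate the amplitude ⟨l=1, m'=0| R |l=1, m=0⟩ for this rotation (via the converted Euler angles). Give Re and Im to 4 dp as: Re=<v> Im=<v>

Re=0.7189 Im=0.0000

Axis–angle → zyz. n̂ = (sinθₙcosφₙ, sinθₙsinφₙ, cosθₙ) = (+0.406203, -0.377497, +0.832163), ω = 1.4849.
R = I cosω + sinω [n̂]ₓ + (1−cosω) n̂n̂ᵀ gives
  R = [+0.236636, -0.969280, -0.067078; +0.688909, +0.216069, -0.691895; +0.685133, +0.117517, +0.718876]
β = atan2(√(R₁₃²+R₂₃²), R₃₃) = 0.768613; α = atan2(R₂₃, R₁₃) mod 2π = 4.615743; γ = atan2(R₃₂, −R₃₁) mod 2π = 2.971721
First d^1_{0,0}(β=0.7686), then the phase factors e^{-i(0)α} and e^{-i(0)γ}:
c=cos(0.768613/2)=0.927059, s=sin(0.768613/2)=0.374916; N=√[1·1·1·1]=1.000000
k∈{0,1} keeps every argument non-negative
  k=0: (−1)^0·1.0000/(1)·0.9271^2·0.3749^0 = +0.859438
  k=1: (−1)^1·1.0000/(1)·0.9271^0·0.3749^2 = -0.140562
d^1_{0,0}(0.7686) = +0.859438 -0.140562 = +0.718876
Attach z-rotation phases: D = e^{-i(0)(4.6157)}·(+0.718876)·e^{-i(0)(2.9717)} = +0.718876+0.000000i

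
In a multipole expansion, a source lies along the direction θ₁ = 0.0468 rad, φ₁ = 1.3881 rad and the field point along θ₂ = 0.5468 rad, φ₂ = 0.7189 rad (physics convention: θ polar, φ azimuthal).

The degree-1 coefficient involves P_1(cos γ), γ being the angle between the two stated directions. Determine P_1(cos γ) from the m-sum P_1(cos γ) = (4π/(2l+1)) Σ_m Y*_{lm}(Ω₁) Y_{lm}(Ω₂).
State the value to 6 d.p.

0.872336

Expand P_1 via completeness: Σ_{m} conj(Y_{1,m}) at Ω₁ times Y_{1,m} at Ω₂ —
  m=-1: (+0.002937+0.015894i) × (+0.135186-0.118304i) = +0.002277+0.001801i  (running Σ = +0.002277+0.001801i)
  m=0: (+0.488068-0.000000i) × (+0.417361+0.000000i) = +0.203700+0.000000i  (running Σ = +0.205978+0.001801i)
  m=1: (-0.002937+0.015894i) × (-0.135186-0.118304i) = +0.002277-0.001801i  (running Σ = +0.208255+0.000000i)
Accumulated sum +0.208255+0.000000i; after 4π/(2l+1) scaling, +0.872336+0.000000i ⇒ P_1 = 0.872336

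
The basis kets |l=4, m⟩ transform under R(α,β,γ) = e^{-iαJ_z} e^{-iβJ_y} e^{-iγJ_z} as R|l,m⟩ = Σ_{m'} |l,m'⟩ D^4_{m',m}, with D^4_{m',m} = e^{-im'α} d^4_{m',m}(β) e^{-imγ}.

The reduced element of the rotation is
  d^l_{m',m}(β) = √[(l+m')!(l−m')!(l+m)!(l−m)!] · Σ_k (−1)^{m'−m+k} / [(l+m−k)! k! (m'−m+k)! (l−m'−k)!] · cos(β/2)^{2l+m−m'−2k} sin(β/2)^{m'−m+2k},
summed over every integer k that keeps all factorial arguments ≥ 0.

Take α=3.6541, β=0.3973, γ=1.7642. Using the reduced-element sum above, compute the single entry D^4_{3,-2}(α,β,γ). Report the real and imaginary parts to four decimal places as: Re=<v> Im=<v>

First d^4_{3,-2}(β=0.3973), then the phase factors e^{-i(3)α} and e^{-i(-2)γ}:
With c≡cos(β/2)=0.980334 and s≡sin(β/2)=0.197346, N=[5040·1·2·720]^{1/2}=2693.993318
The bounds max(0,m−m')=0 and min(l+m,l−m')=1 give 2 terms
  k=0: (−1)^5·2693.9933/(240)·0.9803^3·0.1973^5 = -0.003166
  k=1: (−1)^6·2693.9933/(720)·0.9803^1·0.1973^7 = +0.000043
d^4_{3,-2}(0.3973) = -0.003166 +0.000043 = -0.003123
Attach z-rotation phases: D = e^{-i(3)(3.6541)}·(-0.003123)·e^{-i(-2)(1.7642)} = -0.001274+0.002851i

Re=-0.0013 Im=0.0029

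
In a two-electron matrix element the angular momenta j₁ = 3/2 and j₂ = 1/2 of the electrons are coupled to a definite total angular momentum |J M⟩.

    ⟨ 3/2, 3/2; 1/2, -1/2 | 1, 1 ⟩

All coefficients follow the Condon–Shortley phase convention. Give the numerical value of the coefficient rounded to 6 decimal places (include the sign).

√[3·1!2!0!/4! · 3!0!0!1!2!0!] = √(3)
  +(−1)^0/∏(0,1,0,0,2,0)! = 1/2  (running 1/2)
⟨..|..⟩ = √(3)·(1/2) = +0.866025

+√(3/4) = +0.866025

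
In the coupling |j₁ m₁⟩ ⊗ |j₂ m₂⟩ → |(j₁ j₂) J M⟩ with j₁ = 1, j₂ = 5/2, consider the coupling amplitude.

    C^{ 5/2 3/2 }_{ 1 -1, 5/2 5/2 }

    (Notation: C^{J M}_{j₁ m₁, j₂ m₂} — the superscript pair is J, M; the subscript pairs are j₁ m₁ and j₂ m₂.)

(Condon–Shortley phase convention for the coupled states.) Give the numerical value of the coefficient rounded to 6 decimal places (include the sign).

j₁+j₂−J=1  J+j₁−j₂=1  J−j₁+j₂=4  j₁+j₂+J+1=7
(j₁±m₁, j₂±m₂, J±M) = (0,2,5,0,4,1)
P² = 1152/7
sum k=1..1:
  [1] −1/24 = -1/24
S = -1/24
C² = P²·S² = 2/7 ; C = -0.534522

−√(2/7) ≈ -0.534522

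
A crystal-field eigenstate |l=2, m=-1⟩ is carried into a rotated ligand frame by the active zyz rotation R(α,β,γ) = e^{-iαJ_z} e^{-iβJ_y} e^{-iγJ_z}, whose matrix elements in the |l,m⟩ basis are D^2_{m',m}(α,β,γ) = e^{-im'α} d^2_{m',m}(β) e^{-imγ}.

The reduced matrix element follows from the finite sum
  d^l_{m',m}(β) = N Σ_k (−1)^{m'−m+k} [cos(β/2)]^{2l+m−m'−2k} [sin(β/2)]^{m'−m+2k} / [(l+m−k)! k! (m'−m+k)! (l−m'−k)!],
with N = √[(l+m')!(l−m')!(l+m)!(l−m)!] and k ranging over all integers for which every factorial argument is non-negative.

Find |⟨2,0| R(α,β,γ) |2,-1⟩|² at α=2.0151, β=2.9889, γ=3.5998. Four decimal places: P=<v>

First d^2_{0,-1}(β=2.9889), then the phase factors e^{-i(0)α} and e^{-i(-1)γ}:
c=cos(2.988900/2)=0.076272, s=sin(2.988900/2)=0.997087; N=√[2·2·1·6]=4.898979
The bounds max(0,m−m')=0 and min(l+m,l−m')=1 give 2 terms
  k=0: (−1)^1·4.8990/(2)·0.0763^3·0.9971^1 = -0.001084
  k=1: (−1)^2·4.8990/(2)·0.0763^1·0.9971^3 = +0.185200
d^2_{0,-1}(2.9889) = -0.001084 +0.185200 = +0.184116
|D^2_{0,-1}|² = |d^2_{0,-1}(β)|² = (+0.184116)² = 0.033899 (the z-rotation phases have unit modulus)

P=0.0339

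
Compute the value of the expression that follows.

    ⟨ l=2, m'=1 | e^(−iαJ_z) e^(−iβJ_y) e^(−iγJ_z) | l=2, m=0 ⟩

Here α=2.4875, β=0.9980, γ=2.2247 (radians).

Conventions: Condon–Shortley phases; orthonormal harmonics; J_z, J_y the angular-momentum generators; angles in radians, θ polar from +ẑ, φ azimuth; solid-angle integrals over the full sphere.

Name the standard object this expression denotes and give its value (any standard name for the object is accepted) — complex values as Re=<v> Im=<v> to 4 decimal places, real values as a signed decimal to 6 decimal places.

This is a Wigner D-matrix element — the rotation-matrix element ⟨l m'| R(α,β,γ) |l m⟩ in the angular-momentum basis.
First d^2_{1,0}(β=0.9980), then the phase factors e^{-i(1)α} and e^{-i(0)γ}:
c=cos(0.998000/2)=0.878062, s=sin(0.998000/2)=0.478548; N=√[6·1·2·2]=4.898979
k∈{0,1} keeps every argument non-negative
  k=0: (−1)^1·4.8990/(2)·0.8781^3·0.4785^1 = -0.793553
  k=1: (−1)^2·4.8990/(2)·0.8781^1·0.4785^3 = +0.235709
d^2_{1,0}(0.9980) = -0.793553 +0.235709 = -0.557844
D = (-0.793600-0.608439i)·(-0.557844)·(+1.000000+0.000000i) = +0.442705+0.339414i

Wigner D-matrix element, Re=0.4427 Im=0.3394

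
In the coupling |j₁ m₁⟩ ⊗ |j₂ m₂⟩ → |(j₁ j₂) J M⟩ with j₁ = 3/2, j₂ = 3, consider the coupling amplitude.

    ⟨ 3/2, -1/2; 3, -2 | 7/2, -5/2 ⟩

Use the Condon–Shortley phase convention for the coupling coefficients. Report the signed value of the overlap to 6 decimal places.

+√(1/7) = +0.377964

√[8·1!2!5!/9! · 1!2!1!5!1!6!] = √(6400/7)
  +(−1)^0/∏(0,1,2,1,0,4)! = 1/48  (running 1/48)
  +(−1)^1/∏(1,0,1,0,1,5)! = -1/120  (running 1/80)
⟨..|..⟩ = √(6400/7)·(1/80) = +0.377964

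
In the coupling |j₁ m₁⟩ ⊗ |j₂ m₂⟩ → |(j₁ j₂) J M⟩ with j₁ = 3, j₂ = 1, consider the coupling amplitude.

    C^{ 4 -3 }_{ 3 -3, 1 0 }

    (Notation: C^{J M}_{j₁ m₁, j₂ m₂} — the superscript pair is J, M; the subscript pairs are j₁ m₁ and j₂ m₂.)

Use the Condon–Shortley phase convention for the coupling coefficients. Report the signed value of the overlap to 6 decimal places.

triangle: 0!×6!×2!/9! = 1440/362880
(j±m)!: 0!×6!×1!×1!×1!×7! = 3628800
prefactor² = (2J+1)×Δ×N² = 129600
  k=0: +1/(0!×0!×6!×1!×0!×1!) = 1/720
Σ = 1/720  ⇒  CG² = 129600×(1/720)² = 1/4
CG = +√(1/4) = +0.500000

+0.500000  (= +√(1/4))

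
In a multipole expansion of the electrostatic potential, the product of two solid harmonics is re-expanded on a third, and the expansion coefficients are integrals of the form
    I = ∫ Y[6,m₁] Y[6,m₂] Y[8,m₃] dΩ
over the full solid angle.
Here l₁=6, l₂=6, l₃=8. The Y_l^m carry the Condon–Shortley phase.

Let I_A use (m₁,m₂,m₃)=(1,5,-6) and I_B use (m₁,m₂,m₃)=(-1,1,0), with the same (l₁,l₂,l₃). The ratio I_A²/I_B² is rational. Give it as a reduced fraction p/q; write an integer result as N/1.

1573/50

Shared (l₁,l₂,l₃)=(6,6,8): N and (l;000)² cancel in I_A²/I_B².
A: Δ = 4!·8!·8!/21! = 1/1309458150; Racah Σ t=3..4: t=3:−1/348364800 t=4:+1/609638400 = -1/812851200; ⇒ 3j(6 6 8; 1 5 -6)² = 11/2261, sgn -1
B: Δ = 4!·8!·8!/21! = 1/1309458150; Racah Σ t=0..4: t=0:+1/609638400 t=1:−1/12441600 t=2:+1/2073600 t=3:−1/1990656 t=4:+1/12441600 = -1/54190080; ⇒ 3j(6 6 8; -1 1 0)² = 50/323323, sgn -1
I_A²/I_B² = (11/2261)/(50/323323) = 1573/50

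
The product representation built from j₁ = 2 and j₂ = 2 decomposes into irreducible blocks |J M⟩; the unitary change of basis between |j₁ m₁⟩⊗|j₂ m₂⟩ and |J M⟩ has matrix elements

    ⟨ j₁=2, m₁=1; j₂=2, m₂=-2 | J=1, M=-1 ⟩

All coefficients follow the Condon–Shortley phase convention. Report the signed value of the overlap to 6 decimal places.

+√(1/5) = +0.447214

j₁+j₂−J=3  J+j₁−j₂=1  J−j₁+j₂=1  j₁+j₂+J+1=6
(j₁±m₁, j₂±m₂, J±M) = (3,1,0,4,0,2)
P² = 36/5
sum k=0..0:
  [0] +1/6 = 1/6
S = 1/6
C² = P²·S² = 1/5 ; C = +0.447214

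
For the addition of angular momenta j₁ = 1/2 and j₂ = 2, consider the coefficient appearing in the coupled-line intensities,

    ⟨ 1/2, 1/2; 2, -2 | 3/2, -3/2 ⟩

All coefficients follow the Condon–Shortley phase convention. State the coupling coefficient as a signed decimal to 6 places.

+√(4/5) = +0.894427

triangle: 1!*0!*3!/5! = 6/120
(j±m)!: 1!*0!*0!*4!*0!*3! = 144
prefactor² = (2J+1)*Δ*N² = 144/5
  k=0: +1/(0!*1!*0!*0!*0!*3!) = 1/6
Σ = 1/6  ⇒  CG² = 144/5*(1/6)² = 4/5
CG = +√(4/5) = +0.894427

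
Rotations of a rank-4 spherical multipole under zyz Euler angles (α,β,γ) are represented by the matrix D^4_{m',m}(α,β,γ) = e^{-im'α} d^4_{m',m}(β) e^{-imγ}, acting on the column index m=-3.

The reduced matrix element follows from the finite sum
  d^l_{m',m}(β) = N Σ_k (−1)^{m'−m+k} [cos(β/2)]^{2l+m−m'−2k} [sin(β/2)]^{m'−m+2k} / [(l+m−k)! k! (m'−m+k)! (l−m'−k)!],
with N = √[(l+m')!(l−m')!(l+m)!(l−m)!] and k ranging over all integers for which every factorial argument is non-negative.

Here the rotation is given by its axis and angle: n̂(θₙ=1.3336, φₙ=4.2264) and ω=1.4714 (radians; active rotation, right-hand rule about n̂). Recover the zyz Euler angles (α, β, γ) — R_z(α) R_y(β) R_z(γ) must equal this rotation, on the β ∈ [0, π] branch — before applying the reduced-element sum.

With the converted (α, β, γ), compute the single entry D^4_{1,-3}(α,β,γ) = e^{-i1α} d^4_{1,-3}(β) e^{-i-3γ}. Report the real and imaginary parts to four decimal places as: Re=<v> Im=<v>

Re=-0.3127 Im=0.3084

Axis–angle → zyz. n̂ = (sinθₙcosφₙ, sinθₙsinφₙ, cosθₙ) = (-0.454005, -0.859456, +0.234978), ω = 1.4714.
R = I cosω + sinω [n̂]ₓ + (1−cosω) n̂n̂ᵀ gives
  R = [+0.284899, +0.117658, -0.951309; +0.585296, +0.764598, +0.269851; +0.759119, -0.633677, +0.148968]
β = atan2(√(R₁₃²+R₂₃²), R₃₃) = 1.421271; α = atan2(R₂₃, R₁₃) mod 2π = 2.865191; γ = atan2(R₃₂, −R₃₁) mod 2π = 3.837169
Split into d^4_{1,-3}(β=1.4213) × two z-phases.
c=cos(1.421271/2)=0.757947, s=sin(1.421271/2)=0.652316; N=√[120·6·1·5040]=1904.940944
k: max(0,(-3)−(1))=0 … min(4+(-3),4−(1))=1
  k=0: (−1)^4·1904.9409/(144)·0.7579^4·0.6523^4 = +0.790509
  k=1: (−1)^5·1904.9409/(240)·0.7579^2·0.6523^6 = -0.351314
d^4_{1,-3}(1.4213) = +0.790509 -0.351314 = +0.439195
Phases: e^{-i·(1)·2.8652}=-0.962044-0.272896i, e^{-i·(-3)·3.8372}=+0.493345-0.869833i ⇒ D=-0.312704+0.308396i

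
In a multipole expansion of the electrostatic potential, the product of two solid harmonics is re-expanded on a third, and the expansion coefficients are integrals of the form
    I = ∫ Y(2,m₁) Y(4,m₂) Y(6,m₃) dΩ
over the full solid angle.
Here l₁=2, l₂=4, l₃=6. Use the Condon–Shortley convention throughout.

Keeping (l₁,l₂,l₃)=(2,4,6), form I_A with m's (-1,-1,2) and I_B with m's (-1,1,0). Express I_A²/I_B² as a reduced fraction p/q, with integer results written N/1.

28/15

Same 2,4,6: normalisation and zero-m 3j drop out of the ratio.
A: Δ: 0! 4! 8! / 13! → 1/6435; sum: t=0:+1/4320 = 1/4320; 3j²(2 4 6; -1 -1 2) = Δ·Π!·Σ² = 224/6435  (sign +1)
B: Δ: 0! 4! 8! / 13! → 1/6435; sum: t=0:+1/4320 = 1/4320; 3j²(2 4 6; -1 1 0) = Δ·Π!·Σ² = 8/429  (sign +1)
I_A²/I_B² = (224/6435)/(8/429) = 28/15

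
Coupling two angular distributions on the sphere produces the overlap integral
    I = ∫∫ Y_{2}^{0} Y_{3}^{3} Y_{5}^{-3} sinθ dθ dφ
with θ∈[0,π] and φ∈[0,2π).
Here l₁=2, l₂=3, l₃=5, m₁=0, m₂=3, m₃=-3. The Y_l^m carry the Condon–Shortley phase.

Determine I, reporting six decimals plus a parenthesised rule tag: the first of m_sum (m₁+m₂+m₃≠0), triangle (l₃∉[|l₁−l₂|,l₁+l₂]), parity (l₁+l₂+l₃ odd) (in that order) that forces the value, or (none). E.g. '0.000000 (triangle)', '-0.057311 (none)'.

-0.126792 (none)

Checks pass: Σm=0; 10 even; l₃=5∈[1,5].
(2·2+1)(2·3+1)(2·5+1) = 385
Δ: 0! 4! 6! / 11! → 1/2310
sum: t=0:+1/144 = 1/144
3j²(2 3 5; 0 0 0) = Δ·Π!·Σ² = 10/231  (sign -1)
sum: t=0:+1/2880 = 1/2880
3j²(2 3 5; 0 3 -3) = Δ·Π!·Σ² = 2/165  (sign +1)
combine: 4πI² = 385·10/231·2/165 = 20/99
take √, sign -1: I = -0.12679218
No selection rule forces the value: the integral is nonzero (none).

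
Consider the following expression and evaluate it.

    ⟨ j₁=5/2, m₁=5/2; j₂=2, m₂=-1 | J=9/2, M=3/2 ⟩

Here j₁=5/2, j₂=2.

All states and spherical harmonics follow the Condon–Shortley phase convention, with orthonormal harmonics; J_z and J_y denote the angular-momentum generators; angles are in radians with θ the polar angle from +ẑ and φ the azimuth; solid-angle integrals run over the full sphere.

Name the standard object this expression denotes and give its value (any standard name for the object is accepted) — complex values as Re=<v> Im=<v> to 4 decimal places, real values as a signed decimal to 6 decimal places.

Clebsch–Gordan coefficient, +√(1/21) ≈ +0.218218

This is a Clebsch–Gordan (vector-coupling) coefficient.
√[10·0!5!4!/10! · 5!0!1!3!6!3!] = √(172800/7)
  +(−1)^0/∏(0,0,0,1,5,3)! = 1/720  (running 1/720)
⟨..|..⟩ = √(172800/7)·(1/720) = +0.218218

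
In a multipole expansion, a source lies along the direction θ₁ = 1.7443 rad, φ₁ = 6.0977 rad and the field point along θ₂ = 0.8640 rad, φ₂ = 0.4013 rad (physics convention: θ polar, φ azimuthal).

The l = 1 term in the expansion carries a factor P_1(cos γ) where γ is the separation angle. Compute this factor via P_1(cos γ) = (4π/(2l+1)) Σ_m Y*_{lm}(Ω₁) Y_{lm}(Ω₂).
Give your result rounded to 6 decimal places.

Addition theorem: P_1(cos γ) = (4π/3) Σ_m Y*_{lm}(Ω₁) Y_{lm}(Ω₂), m = −1…1:
  m=-1: Y*=0.33447 - 0.06276j  Y=0.24186 - 0.10263j  product 0.07445 - 0.04950j
  m=+0: Y*=-0.08435 + 0.00000j  Y=0.31730 + 0.00000j  product -0.02676 + 0.00000j
  m=+1: Y*=-0.33447 - 0.06276j  Y=-0.24186 - 0.10263j  product 0.07445 + 0.04950j
Σ over m = 0.12214 + 0.00000j; ×(4π/3) → 0.51163 + 0.00000j. Real part: 0.511626

0.511626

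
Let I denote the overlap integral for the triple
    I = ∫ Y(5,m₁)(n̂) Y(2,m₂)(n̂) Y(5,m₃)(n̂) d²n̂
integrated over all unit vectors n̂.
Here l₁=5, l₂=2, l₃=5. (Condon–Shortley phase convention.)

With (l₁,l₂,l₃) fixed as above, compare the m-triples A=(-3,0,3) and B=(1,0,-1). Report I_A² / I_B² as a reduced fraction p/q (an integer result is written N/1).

Shared (l₁,l₂,l₃)=(5,2,5): N and (l;000)² cancel in I_A²/I_B².
A: Δ = 2!·8!·2!/13! = 1/38610; Racah Σ t=0..2: t=0:+1/161280 t=1:−1/5040 t=2:+1/5760 = -1/53760; ⇒ 3j(5 2 5; -3 0 3)² = 1/4290, sgn -1
B: Δ = 2!·8!·2!/13! = 1/38610; Racah Σ t=0..2: t=0:+1/2304 t=1:−1/720 t=2:+1/5760 = -1/1280; ⇒ 3j(5 2 5; 1 0 -1)² = 27/1430, sgn -1
I_A²/I_B² = (1/4290)/(27/1430) = 1/81

1/81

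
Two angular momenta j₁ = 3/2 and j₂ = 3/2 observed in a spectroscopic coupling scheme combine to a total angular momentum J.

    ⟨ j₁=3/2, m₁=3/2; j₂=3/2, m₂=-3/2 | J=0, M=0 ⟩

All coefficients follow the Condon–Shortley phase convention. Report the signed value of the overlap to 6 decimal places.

j₁+j₂−J=3  J+j₁−j₂=0  J−j₁+j₂=0  j₁+j₂+J+1=4
(j₁±m₁, j₂±m₂, J±M) = (3,0,0,3,0,0)
P² = 9
sum k=0..0:
  [0] +1/6 = 1/6
S = 1/6
C² = P²·S² = 1/4 ; C = +0.500000

+0.500000  (= +√(1/4))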